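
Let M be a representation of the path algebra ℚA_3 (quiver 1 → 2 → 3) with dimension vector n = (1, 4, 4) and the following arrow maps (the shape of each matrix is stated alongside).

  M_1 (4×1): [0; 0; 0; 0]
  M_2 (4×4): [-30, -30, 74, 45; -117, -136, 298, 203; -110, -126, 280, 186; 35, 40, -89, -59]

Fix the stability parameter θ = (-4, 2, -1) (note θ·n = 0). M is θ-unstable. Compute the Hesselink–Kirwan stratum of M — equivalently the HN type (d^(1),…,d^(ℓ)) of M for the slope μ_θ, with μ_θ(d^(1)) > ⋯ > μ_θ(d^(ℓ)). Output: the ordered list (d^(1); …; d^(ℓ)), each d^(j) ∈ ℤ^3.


Interval decomposition of M: I[1,1], I[2,3]^4.
HN type (ℓ=2): μ^(1)=1/2; μ^(2)=-4

((0, 4, 4); (1, 0, 0))


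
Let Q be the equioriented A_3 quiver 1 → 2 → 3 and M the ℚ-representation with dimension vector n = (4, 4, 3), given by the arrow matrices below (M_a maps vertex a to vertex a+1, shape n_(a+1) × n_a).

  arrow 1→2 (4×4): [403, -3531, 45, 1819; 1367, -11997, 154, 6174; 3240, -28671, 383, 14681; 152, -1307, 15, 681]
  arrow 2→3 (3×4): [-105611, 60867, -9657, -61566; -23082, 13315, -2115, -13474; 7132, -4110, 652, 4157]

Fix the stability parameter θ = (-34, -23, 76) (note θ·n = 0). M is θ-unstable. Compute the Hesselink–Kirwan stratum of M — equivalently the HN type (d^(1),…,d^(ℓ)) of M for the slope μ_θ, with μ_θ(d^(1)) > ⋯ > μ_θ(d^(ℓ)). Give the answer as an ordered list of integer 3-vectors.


Interval decomposition of M: I[1,1], I[1,3]^3, I[2,2].
HN type (ℓ=3): μ^(1)=76; μ^(2)=-23; μ^(3)=-34

((0, 0, 3); (0, 4, 0); (4, 0, 0))


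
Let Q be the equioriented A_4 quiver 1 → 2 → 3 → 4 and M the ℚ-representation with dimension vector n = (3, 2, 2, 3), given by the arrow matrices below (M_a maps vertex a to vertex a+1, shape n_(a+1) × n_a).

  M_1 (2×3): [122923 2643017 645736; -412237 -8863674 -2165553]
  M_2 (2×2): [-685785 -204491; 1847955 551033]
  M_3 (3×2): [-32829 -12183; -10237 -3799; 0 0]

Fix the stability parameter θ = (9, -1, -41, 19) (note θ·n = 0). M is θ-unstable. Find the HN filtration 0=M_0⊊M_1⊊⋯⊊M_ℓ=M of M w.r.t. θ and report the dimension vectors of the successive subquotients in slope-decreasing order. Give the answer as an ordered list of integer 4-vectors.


Via rank(M_{q-1}∘⋯∘M_p): M ≅ I[1,1], I[1,2], I[1,3], I[3,4], I[4,4]^2.
μ_θ-semistable layers: μ^(1)=19; μ^(2)=9; μ^(3)=4; μ^(4)=-11; μ^(5)=-41

((0, 0, 0, 3); (1, 0, 0, 0); (1, 1, 0, 0); (1, 1, 1, 0); (0, 0, 1, 0))


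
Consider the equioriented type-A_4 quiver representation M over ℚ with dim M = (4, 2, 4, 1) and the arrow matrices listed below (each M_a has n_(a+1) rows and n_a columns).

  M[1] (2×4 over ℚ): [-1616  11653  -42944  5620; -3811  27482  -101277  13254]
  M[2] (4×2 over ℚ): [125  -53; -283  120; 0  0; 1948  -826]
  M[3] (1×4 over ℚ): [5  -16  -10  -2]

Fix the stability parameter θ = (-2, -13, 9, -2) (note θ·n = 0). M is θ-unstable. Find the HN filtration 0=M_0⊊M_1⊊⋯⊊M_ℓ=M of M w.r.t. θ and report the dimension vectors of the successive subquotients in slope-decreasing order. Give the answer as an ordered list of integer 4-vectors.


Via rank(M_{q-1}∘⋯∘M_p): M ≅ I[1,1]^2, I[1,3], I[1,4], I[3,3]^2.
μ_θ-semistable layers: μ^(1)=9; μ^(2)=7/2; μ^(3)=-2; μ^(4)=-15/2

((0, 0, 3, 0); (0, 0, 1, 1); (2, 0, 0, 0); (2, 2, 0, 0))


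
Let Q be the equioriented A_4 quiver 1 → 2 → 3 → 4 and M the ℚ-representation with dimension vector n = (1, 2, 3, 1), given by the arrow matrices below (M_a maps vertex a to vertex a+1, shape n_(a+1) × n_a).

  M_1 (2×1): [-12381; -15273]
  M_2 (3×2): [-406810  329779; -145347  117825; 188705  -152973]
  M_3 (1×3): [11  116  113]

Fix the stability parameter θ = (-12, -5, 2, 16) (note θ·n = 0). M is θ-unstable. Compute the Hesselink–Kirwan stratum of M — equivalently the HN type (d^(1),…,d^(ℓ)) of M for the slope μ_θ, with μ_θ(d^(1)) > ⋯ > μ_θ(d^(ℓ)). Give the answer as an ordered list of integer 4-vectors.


Via rank(M_{q-1}∘⋯∘M_p): M ≅ I[1,4], I[2,3], I[3,3].
μ_θ-semistable layers: μ^(1)=16; μ^(2)=2; μ^(3)=-5; μ^(4)=-12

((0, 0, 0, 1); (0, 0, 3, 0); (0, 2, 0, 0); (1, 0, 0, 0))


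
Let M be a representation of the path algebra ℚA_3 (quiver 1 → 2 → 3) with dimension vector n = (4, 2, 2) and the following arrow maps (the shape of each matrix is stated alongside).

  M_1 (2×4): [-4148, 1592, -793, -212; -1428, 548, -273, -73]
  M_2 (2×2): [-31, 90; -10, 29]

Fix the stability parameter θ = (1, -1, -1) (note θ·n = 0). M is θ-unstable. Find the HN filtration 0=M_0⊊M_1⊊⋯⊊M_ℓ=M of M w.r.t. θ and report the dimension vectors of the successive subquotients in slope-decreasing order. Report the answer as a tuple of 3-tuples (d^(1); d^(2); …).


Interval decomposition of M: I[1,1]^2, I[1,3]^2.
HN type (ℓ=2): μ^(1)=1; μ^(2)=-1/3

((2, 0, 0); (2, 2, 2))


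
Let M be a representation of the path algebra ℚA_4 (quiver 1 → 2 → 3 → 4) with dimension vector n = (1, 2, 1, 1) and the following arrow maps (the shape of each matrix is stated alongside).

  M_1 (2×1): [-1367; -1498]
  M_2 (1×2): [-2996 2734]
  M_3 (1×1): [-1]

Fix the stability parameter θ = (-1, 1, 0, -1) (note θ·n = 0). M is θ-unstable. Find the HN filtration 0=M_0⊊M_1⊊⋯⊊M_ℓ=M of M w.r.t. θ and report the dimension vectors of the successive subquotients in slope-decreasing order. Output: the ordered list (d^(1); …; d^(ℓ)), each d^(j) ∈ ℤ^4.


Interval decomposition of M: I[1,2], I[2,4].
HN type (ℓ=3): μ^(1)=1; μ^(2)=0; μ^(3)=-1

((0, 1, 0, 0); (0, 1, 1, 1); (1, 0, 0, 0))


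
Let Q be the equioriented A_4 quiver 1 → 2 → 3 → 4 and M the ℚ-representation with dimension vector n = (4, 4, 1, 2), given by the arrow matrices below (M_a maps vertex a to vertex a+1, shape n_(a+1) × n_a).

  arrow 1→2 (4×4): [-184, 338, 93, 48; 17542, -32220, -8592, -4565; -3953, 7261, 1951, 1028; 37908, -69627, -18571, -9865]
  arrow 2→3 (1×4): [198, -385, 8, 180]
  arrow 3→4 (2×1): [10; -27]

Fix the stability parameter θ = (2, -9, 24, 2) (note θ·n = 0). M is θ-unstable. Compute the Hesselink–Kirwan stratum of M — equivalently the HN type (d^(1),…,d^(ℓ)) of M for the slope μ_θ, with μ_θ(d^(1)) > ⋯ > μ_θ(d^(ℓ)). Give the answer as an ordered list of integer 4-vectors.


Via rank(M_{q-1}∘⋯∘M_p): M ≅ I[1,2]^3, I[1,4], I[4,4].
μ_θ-semistable layers: μ^(1)=13; μ^(2)=2; μ^(3)=-7/2

((0, 0, 1, 1); (0, 0, 0, 1); (4, 4, 0, 0))


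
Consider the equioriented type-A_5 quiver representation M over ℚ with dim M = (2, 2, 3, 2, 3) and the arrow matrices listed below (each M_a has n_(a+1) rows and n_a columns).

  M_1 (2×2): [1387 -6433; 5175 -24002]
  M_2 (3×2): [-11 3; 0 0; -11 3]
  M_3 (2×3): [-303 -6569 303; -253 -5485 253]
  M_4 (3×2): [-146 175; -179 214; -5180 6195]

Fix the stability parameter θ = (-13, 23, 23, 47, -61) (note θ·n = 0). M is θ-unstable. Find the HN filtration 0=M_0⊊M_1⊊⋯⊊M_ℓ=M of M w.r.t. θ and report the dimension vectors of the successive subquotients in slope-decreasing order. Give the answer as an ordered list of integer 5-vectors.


Via rank(M_{q-1}∘⋯∘M_p): M ≅ I[1,2], I[1,3], I[3,5]^2, I[5,5].
μ_θ-semistable layers: μ^(1)=23; μ^(2)=3; μ^(3)=-13; μ^(4)=-61

((0, 2, 1, 0, 0); (0, 0, 2, 2, 2); (2, 0, 0, 0, 0); (0, 0, 0, 0, 1))


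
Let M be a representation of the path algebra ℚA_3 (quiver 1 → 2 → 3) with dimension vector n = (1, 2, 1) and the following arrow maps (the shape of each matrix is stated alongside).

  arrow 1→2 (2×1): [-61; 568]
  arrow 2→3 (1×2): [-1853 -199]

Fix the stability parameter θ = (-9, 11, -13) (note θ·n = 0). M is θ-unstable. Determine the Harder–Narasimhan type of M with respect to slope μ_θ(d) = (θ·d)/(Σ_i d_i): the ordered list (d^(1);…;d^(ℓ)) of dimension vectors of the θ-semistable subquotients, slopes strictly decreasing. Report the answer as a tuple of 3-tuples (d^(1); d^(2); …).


Via rank(M_{q-1}∘⋯∘M_p): M ≅ I[1,3], I[2,2].
μ_θ-semistable layers: μ^(1)=11; μ^(2)=-1; μ^(3)=-9

((0, 1, 0); (0, 1, 1); (1, 0, 0))


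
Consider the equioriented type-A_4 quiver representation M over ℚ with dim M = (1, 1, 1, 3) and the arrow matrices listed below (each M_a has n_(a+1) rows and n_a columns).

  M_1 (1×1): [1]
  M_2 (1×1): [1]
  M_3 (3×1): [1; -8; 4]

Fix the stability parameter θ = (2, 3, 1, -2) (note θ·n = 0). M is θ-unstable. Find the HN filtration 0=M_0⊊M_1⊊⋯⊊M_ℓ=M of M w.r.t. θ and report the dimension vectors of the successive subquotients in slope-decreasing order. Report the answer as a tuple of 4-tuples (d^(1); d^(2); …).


Barcode: M ≅ I[1,4], I[4,4]^2. HN layers by μ_θ (2 steps, strictly decreasing):
  μ^(1)=1; μ^(2)=-2

((1, 1, 1, 1); (0, 0, 0, 2))


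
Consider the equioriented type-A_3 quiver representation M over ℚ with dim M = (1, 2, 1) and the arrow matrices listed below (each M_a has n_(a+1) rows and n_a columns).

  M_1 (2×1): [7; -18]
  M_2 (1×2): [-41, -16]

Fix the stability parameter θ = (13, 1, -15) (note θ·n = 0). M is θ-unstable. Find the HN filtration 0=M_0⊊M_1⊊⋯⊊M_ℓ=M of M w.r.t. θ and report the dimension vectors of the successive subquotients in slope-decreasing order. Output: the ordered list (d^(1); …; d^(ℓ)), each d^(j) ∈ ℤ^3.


Interval decomposition of M: I[1,3], I[2,2].
HN type (ℓ=2): μ^(1)=1; μ^(2)=-1/3

((0, 1, 0); (1, 1, 1))


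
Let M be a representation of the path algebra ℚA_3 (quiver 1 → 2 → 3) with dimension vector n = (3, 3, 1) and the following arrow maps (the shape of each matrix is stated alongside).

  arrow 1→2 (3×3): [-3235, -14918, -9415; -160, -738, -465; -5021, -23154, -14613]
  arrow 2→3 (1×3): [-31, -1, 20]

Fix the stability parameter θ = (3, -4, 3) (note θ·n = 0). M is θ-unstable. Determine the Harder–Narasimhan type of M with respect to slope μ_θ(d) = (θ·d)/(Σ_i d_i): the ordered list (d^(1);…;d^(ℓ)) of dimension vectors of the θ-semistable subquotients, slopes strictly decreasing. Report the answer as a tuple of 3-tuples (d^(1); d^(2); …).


Via rank(M_{q-1}∘⋯∘M_p): M ≅ I[1,1], I[1,2], I[1,3], I[2,2].
μ_θ-semistable layers: μ^(1)=3; μ^(2)=-1/2; μ^(3)=-4

((1, 0, 1); (2, 2, 0); (0, 1, 0))


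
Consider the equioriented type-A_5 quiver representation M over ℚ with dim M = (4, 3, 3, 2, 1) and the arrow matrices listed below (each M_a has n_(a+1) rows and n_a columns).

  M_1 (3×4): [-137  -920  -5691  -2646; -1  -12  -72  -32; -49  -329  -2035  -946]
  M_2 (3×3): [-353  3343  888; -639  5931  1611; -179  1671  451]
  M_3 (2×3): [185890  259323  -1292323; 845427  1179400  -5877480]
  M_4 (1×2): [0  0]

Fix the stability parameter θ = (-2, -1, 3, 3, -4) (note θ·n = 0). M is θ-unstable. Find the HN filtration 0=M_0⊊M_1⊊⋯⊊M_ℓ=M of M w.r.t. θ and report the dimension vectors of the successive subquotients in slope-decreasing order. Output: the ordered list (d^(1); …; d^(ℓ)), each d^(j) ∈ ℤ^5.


Interval decomposition of M: I[1,1], I[1,2], I[1,3], I[1,4], I[3,4], I[5,5].
HN type (ℓ=4): μ^(1)=3; μ^(2)=-1; μ^(3)=-2; μ^(4)=-4

((0, 0, 3, 2, 0); (0, 3, 0, 0, 0); (4, 0, 0, 0, 0); (0, 0, 0, 0, 1))


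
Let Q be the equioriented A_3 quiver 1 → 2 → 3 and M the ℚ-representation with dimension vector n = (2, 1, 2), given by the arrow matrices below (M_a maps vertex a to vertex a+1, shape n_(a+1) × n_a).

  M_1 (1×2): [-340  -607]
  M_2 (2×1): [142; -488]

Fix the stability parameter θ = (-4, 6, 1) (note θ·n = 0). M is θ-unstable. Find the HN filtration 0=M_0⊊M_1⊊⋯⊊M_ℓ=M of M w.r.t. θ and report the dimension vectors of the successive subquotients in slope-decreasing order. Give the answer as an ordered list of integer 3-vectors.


Interval decomposition of M: I[1,1], I[1,3], I[3,3].
HN type (ℓ=3): μ^(1)=7/2; μ^(2)=1; μ^(3)=-4

((0, 1, 1); (0, 0, 1); (2, 0, 0))


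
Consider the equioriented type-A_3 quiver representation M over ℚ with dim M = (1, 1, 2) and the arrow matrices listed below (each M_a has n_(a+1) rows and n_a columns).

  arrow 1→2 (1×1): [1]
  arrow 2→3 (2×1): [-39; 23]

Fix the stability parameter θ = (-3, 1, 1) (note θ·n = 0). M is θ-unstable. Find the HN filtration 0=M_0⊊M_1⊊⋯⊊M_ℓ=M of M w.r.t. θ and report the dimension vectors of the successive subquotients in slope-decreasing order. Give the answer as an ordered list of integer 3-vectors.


Interval decomposition of M: I[1,3], I[3,3].
HN type (ℓ=2): μ^(1)=1; μ^(2)=-3

((0, 1, 2); (1, 0, 0))


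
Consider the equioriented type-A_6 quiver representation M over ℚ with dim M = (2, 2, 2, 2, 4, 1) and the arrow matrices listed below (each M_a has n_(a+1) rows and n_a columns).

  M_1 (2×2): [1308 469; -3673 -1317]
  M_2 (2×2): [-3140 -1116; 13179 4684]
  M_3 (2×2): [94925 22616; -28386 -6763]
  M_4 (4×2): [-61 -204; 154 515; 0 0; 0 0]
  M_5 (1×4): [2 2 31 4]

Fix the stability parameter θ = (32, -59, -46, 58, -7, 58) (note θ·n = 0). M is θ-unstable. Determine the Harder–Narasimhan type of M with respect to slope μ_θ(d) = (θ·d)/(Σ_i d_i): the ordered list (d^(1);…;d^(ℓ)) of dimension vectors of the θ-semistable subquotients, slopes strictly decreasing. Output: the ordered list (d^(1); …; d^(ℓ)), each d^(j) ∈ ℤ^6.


Via rank(M_{q-1}∘⋯∘M_p): M ≅ I[1,5], I[1,6], I[5,5]^2.
μ_θ-semistable layers: μ^(1)=58; μ^(2)=51/2; μ^(3)=-7; μ^(4)=-73/3

((0, 0, 0, 0, 0, 1); (0, 0, 0, 2, 2, 0); (0, 0, 0, 0, 2, 0); (2, 2, 2, 0, 0, 0))


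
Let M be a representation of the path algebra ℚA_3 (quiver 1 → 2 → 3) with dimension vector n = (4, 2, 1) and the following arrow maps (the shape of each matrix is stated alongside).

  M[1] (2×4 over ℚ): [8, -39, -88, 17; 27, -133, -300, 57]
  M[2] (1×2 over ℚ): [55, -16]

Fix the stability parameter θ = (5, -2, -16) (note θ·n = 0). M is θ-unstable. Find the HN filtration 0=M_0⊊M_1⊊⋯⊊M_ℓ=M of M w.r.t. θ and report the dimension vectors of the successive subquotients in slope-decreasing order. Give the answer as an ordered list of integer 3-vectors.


Interval decomposition of M: I[1,1]^2, I[1,2], I[1,3].
HN type (ℓ=3): μ^(1)=5; μ^(2)=3/2; μ^(3)=-13/3

((2, 0, 0); (1, 1, 0); (1, 1, 1))


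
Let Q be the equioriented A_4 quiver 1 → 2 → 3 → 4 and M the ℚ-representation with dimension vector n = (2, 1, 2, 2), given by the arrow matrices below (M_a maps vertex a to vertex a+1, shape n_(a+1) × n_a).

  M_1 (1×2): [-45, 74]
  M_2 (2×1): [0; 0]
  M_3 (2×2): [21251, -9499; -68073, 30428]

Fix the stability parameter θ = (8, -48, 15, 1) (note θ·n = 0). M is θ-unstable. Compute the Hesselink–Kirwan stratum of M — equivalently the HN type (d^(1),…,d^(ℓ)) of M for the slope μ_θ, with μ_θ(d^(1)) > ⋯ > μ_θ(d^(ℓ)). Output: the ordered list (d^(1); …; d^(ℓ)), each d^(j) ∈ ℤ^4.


Via rank(M_{q-1}∘⋯∘M_p): M ≅ I[1,1], I[1,2], I[3,4]^2.
μ_θ-semistable layers: μ^(1)=8; μ^(2)=-20

((1, 0, 2, 2); (1, 1, 0, 0))


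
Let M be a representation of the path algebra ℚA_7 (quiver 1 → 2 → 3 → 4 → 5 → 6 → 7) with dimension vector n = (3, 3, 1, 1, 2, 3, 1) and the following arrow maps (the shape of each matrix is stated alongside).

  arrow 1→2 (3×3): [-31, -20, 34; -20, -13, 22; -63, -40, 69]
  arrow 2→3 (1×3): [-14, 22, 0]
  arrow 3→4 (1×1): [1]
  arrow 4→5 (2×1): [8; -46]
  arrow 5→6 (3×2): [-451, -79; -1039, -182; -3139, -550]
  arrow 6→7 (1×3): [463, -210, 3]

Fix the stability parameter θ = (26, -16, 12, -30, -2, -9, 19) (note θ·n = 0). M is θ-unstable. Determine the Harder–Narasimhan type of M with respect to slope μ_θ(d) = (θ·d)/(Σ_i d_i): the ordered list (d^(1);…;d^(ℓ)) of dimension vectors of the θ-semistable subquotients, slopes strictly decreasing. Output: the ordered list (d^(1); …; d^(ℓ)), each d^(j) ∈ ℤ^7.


Interval decomposition of M: I[1,2]^2, I[1,7], I[5,6], I[6,6].
HN type (ℓ=5): μ^(1)=19; μ^(2)=5; μ^(3)=-19/6; μ^(4)=-11/2; μ^(5)=-9

((0, 0, 0, 0, 0, 0, 1); (2, 2, 0, 0, 0, 0, 0); (1, 1, 1, 1, 1, 1, 0); (0, 0, 0, 0, 1, 1, 0); (0, 0, 0, 0, 0, 1, 0))


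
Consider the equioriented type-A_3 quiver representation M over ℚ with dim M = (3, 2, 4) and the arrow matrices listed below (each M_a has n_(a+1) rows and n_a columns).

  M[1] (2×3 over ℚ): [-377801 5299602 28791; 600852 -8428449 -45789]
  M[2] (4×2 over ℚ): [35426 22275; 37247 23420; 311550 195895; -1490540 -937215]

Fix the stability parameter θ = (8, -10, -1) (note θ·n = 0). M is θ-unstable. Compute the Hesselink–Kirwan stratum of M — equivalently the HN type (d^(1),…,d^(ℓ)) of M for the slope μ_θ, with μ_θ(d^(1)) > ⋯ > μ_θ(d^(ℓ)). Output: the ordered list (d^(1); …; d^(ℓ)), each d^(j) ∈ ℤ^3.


Barcode: M ≅ I[1,1], I[1,3]^2, I[3,3]^2. HN layers by μ_θ (2 steps, strictly decreasing):
  μ^(1)=8; μ^(2)=-1

((1, 0, 0); (2, 2, 4))


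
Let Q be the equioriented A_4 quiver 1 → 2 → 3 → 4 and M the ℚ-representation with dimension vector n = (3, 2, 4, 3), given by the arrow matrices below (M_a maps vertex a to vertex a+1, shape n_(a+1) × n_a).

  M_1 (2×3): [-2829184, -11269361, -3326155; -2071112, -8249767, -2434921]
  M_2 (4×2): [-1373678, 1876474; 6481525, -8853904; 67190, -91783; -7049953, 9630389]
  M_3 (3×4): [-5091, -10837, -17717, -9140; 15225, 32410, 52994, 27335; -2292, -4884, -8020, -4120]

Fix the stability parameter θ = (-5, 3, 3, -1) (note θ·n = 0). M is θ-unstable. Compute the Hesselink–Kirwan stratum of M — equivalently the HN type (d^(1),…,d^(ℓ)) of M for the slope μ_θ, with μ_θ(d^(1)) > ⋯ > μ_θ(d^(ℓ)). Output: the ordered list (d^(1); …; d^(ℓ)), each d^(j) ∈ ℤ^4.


Interval decomposition of M: I[1,1], I[1,4]^2, I[3,3]^2, I[4,4].
HN type (ℓ=4): μ^(1)=3; μ^(2)=5/3; μ^(3)=-1; μ^(4)=-5

((0, 0, 2, 0); (0, 2, 2, 2); (0, 0, 0, 1); (3, 0, 0, 0))


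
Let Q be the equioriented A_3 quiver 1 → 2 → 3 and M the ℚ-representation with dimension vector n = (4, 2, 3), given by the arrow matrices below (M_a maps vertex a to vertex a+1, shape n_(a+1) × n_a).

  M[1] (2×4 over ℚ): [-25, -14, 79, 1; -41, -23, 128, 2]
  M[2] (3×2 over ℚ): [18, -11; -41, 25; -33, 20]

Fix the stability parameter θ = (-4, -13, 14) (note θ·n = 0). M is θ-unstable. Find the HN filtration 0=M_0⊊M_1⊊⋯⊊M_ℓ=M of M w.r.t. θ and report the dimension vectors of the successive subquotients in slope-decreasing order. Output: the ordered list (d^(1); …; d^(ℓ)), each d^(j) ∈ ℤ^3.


Barcode: M ≅ I[1,1]^2, I[1,3]^2, I[3,3]. HN layers by μ_θ (3 steps, strictly decreasing):
  μ^(1)=14; μ^(2)=-4; μ^(3)=-17/2

((0, 0, 3); (2, 0, 0); (2, 2, 0))


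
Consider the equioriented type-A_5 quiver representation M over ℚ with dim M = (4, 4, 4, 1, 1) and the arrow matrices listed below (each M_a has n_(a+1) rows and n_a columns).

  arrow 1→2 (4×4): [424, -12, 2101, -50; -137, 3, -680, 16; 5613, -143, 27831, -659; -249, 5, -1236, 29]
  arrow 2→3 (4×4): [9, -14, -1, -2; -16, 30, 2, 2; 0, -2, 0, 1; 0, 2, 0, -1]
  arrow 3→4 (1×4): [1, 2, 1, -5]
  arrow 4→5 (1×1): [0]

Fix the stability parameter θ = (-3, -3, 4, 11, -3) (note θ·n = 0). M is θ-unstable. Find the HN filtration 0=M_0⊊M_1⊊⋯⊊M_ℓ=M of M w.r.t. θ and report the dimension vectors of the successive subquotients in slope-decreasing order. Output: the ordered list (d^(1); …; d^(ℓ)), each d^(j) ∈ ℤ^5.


Interval decomposition of M: I[1,2], I[1,3]^2, I[1,4], I[3,3], I[5,5].
HN type (ℓ=3): μ^(1)=11; μ^(2)=4; μ^(3)=-3

((0, 0, 0, 1, 0); (0, 0, 4, 0, 0); (4, 4, 0, 0, 1))


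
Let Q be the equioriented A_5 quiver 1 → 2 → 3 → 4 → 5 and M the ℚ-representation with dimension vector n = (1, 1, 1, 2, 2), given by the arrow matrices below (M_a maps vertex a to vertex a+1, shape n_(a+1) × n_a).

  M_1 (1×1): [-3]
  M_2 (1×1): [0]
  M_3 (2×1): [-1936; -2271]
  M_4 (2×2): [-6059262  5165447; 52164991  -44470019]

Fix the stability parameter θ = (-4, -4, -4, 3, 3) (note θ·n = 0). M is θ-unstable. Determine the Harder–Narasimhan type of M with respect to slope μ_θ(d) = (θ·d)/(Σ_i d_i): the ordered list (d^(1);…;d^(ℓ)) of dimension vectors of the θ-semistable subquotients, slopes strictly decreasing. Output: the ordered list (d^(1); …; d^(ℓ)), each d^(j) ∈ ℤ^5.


Barcode: M ≅ I[1,2], I[3,5], I[4,5]. HN layers by μ_θ (2 steps, strictly decreasing):
  μ^(1)=3; μ^(2)=-4

((0, 0, 0, 2, 2); (1, 1, 1, 0, 0))


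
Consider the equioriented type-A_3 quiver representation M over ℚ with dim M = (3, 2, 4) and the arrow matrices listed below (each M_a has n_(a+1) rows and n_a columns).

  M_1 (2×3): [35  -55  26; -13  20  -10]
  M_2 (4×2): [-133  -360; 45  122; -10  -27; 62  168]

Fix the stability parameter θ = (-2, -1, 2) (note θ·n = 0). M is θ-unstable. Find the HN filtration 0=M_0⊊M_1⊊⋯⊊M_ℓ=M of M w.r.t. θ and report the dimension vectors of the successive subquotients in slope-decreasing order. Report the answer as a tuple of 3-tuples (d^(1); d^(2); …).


Via rank(M_{q-1}∘⋯∘M_p): M ≅ I[1,1], I[1,3]^2, I[3,3]^2.
μ_θ-semistable layers: μ^(1)=2; μ^(2)=-1; μ^(3)=-2

((0, 0, 4); (0, 2, 0); (3, 0, 0))


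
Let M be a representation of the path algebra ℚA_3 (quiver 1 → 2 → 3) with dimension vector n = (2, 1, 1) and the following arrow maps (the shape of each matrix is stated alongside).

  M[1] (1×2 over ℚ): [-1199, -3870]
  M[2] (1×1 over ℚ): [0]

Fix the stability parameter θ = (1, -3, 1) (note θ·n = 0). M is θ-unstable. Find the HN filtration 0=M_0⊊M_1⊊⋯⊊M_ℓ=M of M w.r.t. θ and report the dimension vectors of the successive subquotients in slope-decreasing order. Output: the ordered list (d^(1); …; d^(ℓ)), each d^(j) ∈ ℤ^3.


Via rank(M_{q-1}∘⋯∘M_p): M ≅ I[1,1], I[1,2], I[3,3].
μ_θ-semistable layers: μ^(1)=1; μ^(2)=-1

((1, 0, 1); (1, 1, 0))


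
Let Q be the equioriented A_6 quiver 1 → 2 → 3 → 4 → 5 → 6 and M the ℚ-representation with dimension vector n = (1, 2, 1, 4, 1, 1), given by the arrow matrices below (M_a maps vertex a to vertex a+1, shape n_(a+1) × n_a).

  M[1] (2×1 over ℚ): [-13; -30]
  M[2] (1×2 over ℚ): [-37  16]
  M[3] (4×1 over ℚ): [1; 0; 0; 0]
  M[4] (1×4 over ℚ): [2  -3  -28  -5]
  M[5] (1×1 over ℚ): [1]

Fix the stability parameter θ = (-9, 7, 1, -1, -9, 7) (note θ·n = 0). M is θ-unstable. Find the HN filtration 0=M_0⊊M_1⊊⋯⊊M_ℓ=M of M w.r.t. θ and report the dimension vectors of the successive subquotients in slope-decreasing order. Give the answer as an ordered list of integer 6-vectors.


Via rank(M_{q-1}∘⋯∘M_p): M ≅ I[1,6], I[2,2], I[4,4]^3.
μ_θ-semistable layers: μ^(1)=7; μ^(2)=-1/2; μ^(3)=-1; μ^(4)=-9

((0, 1, 0, 0, 0, 1); (0, 1, 1, 1, 1, 0); (0, 0, 0, 3, 0, 0); (1, 0, 0, 0, 0, 0))


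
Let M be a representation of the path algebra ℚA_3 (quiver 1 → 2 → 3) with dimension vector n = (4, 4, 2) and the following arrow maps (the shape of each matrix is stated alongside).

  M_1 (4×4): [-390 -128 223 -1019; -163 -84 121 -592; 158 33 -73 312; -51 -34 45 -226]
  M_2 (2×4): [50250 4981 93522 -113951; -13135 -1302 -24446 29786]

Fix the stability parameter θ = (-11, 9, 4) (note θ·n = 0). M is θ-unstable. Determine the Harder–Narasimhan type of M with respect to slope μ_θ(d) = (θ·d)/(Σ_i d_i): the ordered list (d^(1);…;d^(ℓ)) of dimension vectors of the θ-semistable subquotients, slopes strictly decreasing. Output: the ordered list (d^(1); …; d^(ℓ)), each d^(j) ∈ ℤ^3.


Via rank(M_{q-1}∘⋯∘M_p): M ≅ I[1,2]^2, I[1,3]^2.
μ_θ-semistable layers: μ^(1)=9; μ^(2)=13/2; μ^(3)=-11

((0, 2, 0); (0, 2, 2); (4, 0, 0))


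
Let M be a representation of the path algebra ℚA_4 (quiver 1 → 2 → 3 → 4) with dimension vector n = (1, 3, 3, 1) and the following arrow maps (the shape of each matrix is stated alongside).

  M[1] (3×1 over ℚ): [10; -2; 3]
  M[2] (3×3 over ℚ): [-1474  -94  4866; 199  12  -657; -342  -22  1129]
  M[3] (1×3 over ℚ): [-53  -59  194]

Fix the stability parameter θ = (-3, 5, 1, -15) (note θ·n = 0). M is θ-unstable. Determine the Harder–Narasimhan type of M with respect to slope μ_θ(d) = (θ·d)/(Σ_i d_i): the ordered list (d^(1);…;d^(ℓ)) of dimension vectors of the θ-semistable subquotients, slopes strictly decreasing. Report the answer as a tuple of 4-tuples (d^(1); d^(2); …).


Barcode: M ≅ I[1,4], I[2,3]^2. HN layers by μ_θ (2 steps, strictly decreasing):
  μ^(1)=3; μ^(2)=-3

((0, 2, 2, 0); (1, 1, 1, 1))


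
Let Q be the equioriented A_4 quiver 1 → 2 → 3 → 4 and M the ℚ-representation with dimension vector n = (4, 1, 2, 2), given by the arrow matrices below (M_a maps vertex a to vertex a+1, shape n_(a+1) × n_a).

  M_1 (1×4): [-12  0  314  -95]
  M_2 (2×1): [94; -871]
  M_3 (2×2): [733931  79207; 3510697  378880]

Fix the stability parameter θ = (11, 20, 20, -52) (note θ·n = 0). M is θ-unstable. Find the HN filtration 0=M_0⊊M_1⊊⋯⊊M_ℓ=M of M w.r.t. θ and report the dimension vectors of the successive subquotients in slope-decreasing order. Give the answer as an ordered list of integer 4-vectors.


Barcode: M ≅ I[1,1]^3, I[1,4], I[3,4]. HN layers by μ_θ (3 steps, strictly decreasing):
  μ^(1)=11; μ^(2)=-1/4; μ^(3)=-16

((3, 0, 0, 0); (1, 1, 1, 1); (0, 0, 1, 1))


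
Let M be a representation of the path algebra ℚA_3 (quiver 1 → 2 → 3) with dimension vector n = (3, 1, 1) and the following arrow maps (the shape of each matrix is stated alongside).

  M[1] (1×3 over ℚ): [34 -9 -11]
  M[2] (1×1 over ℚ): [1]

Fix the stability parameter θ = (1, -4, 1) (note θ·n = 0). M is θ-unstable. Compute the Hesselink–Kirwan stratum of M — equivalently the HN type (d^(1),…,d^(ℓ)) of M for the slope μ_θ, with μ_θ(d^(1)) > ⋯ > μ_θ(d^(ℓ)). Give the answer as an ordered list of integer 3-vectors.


Interval decomposition of M: I[1,1]^2, I[1,3].
HN type (ℓ=2): μ^(1)=1; μ^(2)=-3/2

((2, 0, 1); (1, 1, 0))


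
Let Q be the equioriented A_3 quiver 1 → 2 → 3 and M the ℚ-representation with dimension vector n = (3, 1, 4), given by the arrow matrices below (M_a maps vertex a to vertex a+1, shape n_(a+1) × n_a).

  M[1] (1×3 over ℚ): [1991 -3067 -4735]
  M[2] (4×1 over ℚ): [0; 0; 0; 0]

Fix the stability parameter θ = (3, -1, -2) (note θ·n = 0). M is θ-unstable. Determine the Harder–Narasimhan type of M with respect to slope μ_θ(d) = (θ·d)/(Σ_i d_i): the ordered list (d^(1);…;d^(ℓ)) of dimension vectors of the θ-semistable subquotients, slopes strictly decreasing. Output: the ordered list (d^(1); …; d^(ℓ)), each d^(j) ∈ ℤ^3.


Barcode: M ≅ I[1,1]^2, I[1,2], I[3,3]^4. HN layers by μ_θ (3 steps, strictly decreasing):
  μ^(1)=3; μ^(2)=1; μ^(3)=-2

((2, 0, 0); (1, 1, 0); (0, 0, 4))


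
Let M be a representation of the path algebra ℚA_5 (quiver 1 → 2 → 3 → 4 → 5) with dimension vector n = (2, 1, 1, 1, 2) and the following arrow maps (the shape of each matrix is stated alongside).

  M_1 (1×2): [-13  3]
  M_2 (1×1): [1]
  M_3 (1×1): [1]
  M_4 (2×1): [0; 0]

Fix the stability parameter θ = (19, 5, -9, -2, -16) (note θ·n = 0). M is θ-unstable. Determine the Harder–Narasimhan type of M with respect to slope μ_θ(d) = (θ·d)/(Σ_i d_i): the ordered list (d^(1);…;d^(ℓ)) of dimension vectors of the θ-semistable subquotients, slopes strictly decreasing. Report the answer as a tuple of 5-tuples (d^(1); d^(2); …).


Interval decomposition of M: I[1,1], I[1,4], I[5,5]^2.
HN type (ℓ=3): μ^(1)=19; μ^(2)=13/4; μ^(3)=-16

((1, 0, 0, 0, 0); (1, 1, 1, 1, 0); (0, 0, 0, 0, 2))


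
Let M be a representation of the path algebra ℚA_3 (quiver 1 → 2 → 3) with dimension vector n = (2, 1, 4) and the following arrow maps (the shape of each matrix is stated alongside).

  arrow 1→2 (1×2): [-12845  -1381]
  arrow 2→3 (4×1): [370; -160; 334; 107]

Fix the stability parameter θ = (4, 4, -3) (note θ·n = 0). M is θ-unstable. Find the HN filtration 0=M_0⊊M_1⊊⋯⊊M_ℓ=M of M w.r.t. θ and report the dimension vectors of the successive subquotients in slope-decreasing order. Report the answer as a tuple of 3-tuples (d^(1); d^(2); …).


Via rank(M_{q-1}∘⋯∘M_p): M ≅ I[1,1], I[1,3], I[3,3]^3.
μ_θ-semistable layers: μ^(1)=4; μ^(2)=5/3; μ^(3)=-3

((1, 0, 0); (1, 1, 1); (0, 0, 3))


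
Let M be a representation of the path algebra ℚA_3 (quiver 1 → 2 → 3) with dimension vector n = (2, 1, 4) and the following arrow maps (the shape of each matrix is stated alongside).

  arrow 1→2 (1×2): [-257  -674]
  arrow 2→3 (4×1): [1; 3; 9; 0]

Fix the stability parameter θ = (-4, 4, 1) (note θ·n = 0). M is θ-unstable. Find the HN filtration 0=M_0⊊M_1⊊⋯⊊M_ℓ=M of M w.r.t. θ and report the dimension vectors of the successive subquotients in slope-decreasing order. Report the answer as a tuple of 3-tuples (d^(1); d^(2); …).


Via rank(M_{q-1}∘⋯∘M_p): M ≅ I[1,1], I[1,3], I[3,3]^3.
μ_θ-semistable layers: μ^(1)=5/2; μ^(2)=1; μ^(3)=-4

((0, 1, 1); (0, 0, 3); (2, 0, 0))


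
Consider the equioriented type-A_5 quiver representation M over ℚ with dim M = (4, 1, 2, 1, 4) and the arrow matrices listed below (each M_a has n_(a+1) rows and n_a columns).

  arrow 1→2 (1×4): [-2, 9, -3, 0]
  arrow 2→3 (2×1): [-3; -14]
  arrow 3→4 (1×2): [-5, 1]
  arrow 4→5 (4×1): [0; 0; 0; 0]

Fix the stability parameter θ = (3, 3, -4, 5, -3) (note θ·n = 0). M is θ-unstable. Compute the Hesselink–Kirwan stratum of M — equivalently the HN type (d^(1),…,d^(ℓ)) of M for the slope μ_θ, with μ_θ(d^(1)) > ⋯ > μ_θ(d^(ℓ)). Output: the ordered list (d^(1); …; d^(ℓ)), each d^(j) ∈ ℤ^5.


Interval decomposition of M: I[1,1]^3, I[1,4], I[3,3], I[5,5]^4.
HN type (ℓ=5): μ^(1)=5; μ^(2)=3; μ^(3)=2/3; μ^(4)=-3; μ^(5)=-4

((0, 0, 0, 1, 0); (3, 0, 0, 0, 0); (1, 1, 1, 0, 0); (0, 0, 0, 0, 4); (0, 0, 1, 0, 0))


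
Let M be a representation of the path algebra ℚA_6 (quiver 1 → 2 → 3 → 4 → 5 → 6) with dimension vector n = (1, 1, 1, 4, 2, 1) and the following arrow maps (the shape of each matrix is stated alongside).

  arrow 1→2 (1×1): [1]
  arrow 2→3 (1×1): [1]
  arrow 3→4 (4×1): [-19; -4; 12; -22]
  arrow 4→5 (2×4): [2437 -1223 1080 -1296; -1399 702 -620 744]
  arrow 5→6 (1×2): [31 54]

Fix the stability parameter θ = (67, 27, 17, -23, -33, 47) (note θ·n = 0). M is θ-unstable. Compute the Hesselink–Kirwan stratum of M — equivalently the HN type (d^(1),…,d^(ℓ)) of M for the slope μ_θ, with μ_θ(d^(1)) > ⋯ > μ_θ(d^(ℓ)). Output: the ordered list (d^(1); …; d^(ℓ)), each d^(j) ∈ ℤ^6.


Barcode: M ≅ I[1,6], I[4,4]^2, I[4,5]. HN layers by μ_θ (4 steps, strictly decreasing):
  μ^(1)=47; μ^(2)=11; μ^(3)=-23; μ^(4)=-28

((0, 0, 0, 0, 0, 1); (1, 1, 1, 1, 1, 0); (0, 0, 0, 2, 0, 0); (0, 0, 0, 1, 1, 0))


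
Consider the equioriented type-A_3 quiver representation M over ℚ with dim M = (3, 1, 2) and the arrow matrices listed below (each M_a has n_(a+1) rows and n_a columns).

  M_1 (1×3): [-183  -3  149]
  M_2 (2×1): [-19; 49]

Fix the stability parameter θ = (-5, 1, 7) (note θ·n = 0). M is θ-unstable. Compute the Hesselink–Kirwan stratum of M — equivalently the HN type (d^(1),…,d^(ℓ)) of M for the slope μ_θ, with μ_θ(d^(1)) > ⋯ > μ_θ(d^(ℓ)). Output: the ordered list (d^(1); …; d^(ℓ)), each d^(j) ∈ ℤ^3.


Via rank(M_{q-1}∘⋯∘M_p): M ≅ I[1,1]^2, I[1,3], I[3,3].
μ_θ-semistable layers: μ^(1)=7; μ^(2)=1; μ^(3)=-5

((0, 0, 2); (0, 1, 0); (3, 0, 0))


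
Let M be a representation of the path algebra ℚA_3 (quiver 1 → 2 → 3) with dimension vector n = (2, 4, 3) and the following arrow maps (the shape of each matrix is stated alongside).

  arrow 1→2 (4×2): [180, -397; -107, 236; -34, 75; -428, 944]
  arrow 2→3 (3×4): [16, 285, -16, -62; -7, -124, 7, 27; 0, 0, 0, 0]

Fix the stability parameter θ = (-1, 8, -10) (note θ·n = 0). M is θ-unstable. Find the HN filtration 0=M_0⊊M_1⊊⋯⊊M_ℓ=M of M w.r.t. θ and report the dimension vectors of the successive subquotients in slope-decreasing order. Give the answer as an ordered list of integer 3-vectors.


Barcode: M ≅ I[1,2], I[1,3], I[2,2], I[2,3], I[3,3]. HN layers by μ_θ (3 steps, strictly decreasing):
  μ^(1)=8; μ^(2)=-1; μ^(3)=-10

((0, 2, 0); (2, 2, 2); (0, 0, 1))


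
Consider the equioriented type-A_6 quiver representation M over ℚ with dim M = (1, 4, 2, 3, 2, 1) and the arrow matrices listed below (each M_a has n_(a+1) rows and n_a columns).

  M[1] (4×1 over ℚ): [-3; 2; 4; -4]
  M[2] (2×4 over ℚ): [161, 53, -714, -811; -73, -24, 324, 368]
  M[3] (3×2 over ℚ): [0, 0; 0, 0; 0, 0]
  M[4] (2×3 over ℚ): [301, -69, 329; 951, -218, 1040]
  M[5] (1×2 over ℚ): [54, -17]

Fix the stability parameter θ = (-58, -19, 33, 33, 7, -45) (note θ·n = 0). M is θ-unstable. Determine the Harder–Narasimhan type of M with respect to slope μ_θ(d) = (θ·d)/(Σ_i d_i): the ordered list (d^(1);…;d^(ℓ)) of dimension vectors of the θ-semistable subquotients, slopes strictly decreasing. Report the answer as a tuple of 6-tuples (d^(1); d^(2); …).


Via rank(M_{q-1}∘⋯∘M_p): M ≅ I[1,3], I[2,2]^2, I[2,3], I[4,4], I[4,5], I[4,6].
μ_θ-semistable layers: μ^(1)=33; μ^(2)=20; μ^(3)=-5/3; μ^(4)=-19; μ^(5)=-58

((0, 0, 2, 1, 0, 0); (0, 0, 0, 1, 1, 0); (0, 0, 0, 1, 1, 1); (0, 4, 0, 0, 0, 0); (1, 0, 0, 0, 0, 0))


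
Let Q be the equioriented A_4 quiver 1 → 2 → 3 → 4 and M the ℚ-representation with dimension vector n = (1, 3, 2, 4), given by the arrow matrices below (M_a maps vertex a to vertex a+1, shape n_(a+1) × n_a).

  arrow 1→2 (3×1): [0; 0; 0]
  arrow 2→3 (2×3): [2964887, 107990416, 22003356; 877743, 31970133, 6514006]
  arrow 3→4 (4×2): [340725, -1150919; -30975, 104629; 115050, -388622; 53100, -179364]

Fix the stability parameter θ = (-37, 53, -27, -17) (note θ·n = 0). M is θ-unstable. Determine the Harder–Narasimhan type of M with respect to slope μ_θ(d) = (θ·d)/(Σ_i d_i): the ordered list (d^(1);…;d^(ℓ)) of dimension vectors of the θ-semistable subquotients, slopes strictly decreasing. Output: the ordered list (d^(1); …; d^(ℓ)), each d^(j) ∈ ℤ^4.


Barcode: M ≅ I[1,1], I[2,2], I[2,3], I[2,4], I[4,4]^3. HN layers by μ_θ (5 steps, strictly decreasing):
  μ^(1)=53; μ^(2)=13; μ^(3)=3; μ^(4)=-17; μ^(5)=-37

((0, 1, 0, 0); (0, 1, 1, 0); (0, 1, 1, 1); (0, 0, 0, 3); (1, 0, 0, 0))


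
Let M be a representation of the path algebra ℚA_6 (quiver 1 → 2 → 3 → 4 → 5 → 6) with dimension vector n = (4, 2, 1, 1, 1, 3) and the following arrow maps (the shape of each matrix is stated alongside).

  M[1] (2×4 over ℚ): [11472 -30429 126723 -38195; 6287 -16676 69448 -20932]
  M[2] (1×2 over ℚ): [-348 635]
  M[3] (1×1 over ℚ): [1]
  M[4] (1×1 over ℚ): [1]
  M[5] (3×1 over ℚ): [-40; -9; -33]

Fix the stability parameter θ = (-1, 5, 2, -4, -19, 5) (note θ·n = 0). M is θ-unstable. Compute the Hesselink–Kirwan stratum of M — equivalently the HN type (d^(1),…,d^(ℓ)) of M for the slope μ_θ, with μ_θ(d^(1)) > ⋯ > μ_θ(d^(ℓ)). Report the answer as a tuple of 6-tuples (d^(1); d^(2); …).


Barcode: M ≅ I[1,1]^2, I[1,2], I[1,6], I[6,6]^2. HN layers by μ_θ (3 steps, strictly decreasing):
  μ^(1)=5; μ^(2)=-1; μ^(3)=-17/5

((0, 1, 0, 0, 0, 3); (3, 0, 0, 0, 0, 0); (1, 1, 1, 1, 1, 0))


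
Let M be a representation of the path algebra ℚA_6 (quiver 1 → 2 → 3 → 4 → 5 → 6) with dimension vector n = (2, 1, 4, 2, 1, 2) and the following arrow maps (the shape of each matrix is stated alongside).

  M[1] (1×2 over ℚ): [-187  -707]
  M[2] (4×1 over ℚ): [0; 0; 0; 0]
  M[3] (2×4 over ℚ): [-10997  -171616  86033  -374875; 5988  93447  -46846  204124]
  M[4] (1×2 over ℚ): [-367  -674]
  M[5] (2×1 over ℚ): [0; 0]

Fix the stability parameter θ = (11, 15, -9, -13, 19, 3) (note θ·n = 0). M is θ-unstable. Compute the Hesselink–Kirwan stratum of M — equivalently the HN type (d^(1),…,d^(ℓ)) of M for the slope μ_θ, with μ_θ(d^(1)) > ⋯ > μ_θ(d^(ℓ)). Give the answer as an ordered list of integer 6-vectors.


Via rank(M_{q-1}∘⋯∘M_p): M ≅ I[1,1], I[1,2], I[3,3]^2, I[3,4], I[3,5], I[6,6]^2.
μ_θ-semistable layers: μ^(1)=19; μ^(2)=15; μ^(3)=11; μ^(4)=3; μ^(5)=-9; μ^(6)=-11

((0, 0, 0, 0, 1, 0); (0, 1, 0, 0, 0, 0); (2, 0, 0, 0, 0, 0); (0, 0, 0, 0, 0, 2); (0, 0, 2, 0, 0, 0); (0, 0, 2, 2, 0, 0))


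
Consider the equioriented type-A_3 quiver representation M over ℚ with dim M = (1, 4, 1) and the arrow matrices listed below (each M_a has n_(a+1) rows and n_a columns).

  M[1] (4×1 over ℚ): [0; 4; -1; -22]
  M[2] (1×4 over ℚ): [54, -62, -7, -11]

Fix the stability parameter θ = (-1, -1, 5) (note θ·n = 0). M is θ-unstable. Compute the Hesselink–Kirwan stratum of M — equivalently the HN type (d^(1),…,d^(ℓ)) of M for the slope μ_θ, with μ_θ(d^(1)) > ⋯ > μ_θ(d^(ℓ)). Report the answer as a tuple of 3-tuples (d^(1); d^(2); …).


Interval decomposition of M: I[1,3], I[2,2]^3.
HN type (ℓ=2): μ^(1)=5; μ^(2)=-1

((0, 0, 1); (1, 4, 0))


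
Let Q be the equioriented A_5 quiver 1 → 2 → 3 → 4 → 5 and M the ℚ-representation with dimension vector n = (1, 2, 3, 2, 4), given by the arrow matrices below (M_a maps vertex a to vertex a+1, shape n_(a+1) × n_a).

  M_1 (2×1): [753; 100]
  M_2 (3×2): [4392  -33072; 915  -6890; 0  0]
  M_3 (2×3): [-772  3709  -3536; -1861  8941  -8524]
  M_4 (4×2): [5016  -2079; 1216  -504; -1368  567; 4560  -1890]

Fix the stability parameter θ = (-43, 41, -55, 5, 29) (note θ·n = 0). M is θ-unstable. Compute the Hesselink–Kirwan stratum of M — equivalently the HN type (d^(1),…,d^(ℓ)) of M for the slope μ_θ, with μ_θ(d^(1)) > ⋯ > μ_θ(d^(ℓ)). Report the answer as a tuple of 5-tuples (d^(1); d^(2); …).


Via rank(M_{q-1}∘⋯∘M_p): M ≅ I[1,5], I[2,2], I[3,3], I[3,4], I[5,5]^3.
μ_θ-semistable layers: μ^(1)=41; μ^(2)=29; μ^(3)=5; μ^(4)=-7; μ^(5)=-43; μ^(6)=-55

((0, 1, 0, 0, 0); (0, 0, 0, 0, 4); (0, 0, 0, 2, 0); (0, 1, 1, 0, 0); (1, 0, 0, 0, 0); (0, 0, 2, 0, 0))


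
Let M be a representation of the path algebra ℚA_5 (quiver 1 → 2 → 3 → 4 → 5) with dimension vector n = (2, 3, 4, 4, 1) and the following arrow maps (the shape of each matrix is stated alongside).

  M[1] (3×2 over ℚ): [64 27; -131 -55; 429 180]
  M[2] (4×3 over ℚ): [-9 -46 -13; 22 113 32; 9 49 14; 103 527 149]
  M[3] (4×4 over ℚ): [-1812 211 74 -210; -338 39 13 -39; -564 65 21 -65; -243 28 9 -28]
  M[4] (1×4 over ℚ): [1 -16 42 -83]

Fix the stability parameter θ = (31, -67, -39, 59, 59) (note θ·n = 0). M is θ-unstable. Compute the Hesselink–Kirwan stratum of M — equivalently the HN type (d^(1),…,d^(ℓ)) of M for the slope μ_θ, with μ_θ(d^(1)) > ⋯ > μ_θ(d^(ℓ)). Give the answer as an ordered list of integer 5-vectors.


Via rank(M_{q-1}∘⋯∘M_p): M ≅ I[1,4], I[1,5], I[2,3], I[3,4], I[4,4].
μ_θ-semistable layers: μ^(1)=59; μ^(2)=-25; μ^(3)=-39; μ^(4)=-67

((0, 0, 0, 4, 1); (2, 2, 2, 0, 0); (0, 0, 2, 0, 0); (0, 1, 0, 0, 0))


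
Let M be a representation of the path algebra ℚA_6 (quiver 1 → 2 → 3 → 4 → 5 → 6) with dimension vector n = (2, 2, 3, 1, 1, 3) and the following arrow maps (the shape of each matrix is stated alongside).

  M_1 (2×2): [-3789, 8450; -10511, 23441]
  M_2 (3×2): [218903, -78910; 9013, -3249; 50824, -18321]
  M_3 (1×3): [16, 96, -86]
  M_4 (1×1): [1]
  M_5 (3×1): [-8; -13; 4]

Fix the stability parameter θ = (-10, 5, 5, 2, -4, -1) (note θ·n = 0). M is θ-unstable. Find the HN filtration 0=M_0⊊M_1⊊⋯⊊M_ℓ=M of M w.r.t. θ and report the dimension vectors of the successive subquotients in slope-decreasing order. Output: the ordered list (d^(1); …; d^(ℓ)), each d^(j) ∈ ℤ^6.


Via rank(M_{q-1}∘⋯∘M_p): M ≅ I[1,3], I[1,6], I[3,3], I[6,6]^2.
μ_θ-semistable layers: μ^(1)=5; μ^(2)=7/5; μ^(3)=-1; μ^(4)=-10

((0, 1, 2, 0, 0, 0); (0, 1, 1, 1, 1, 1); (0, 0, 0, 0, 0, 2); (2, 0, 0, 0, 0, 0))
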